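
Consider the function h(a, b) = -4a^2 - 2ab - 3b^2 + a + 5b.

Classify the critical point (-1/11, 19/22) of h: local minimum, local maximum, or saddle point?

The Hessian of h is constant: H = [[-8, -2], [-2, -6]].
det(H) = (-8)·(-6) − (-2)² = 44.
det(H) > 0 and tr(H) = -14 < 0, so H is negative definite and the point is a local maximum.

local maximum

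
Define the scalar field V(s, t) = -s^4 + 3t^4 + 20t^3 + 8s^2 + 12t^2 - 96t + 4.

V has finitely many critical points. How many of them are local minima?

V separates as a function of s plus a function of t, so ∇V=0 decouples.
∂V/∂s = -4s(s - 2)(s + 2) = 0 at s ∈ {-2, 0, 2}; ∂V/∂t = 12(t - 1)(t + 2)(t + 4) = 0 at t ∈ {-4, -2, 1}.
The Hessian is diagonal: diag(V_ss, V_tt). Second derivatives: V_ss(-2)=-32, V_ss(0)=16, V_ss(2)=-32; V_tt(-4)=120, V_tt(-2)=-72, V_tt(1)=180.
Local minima occur where both diagonal entries positive: (0, -4), (0, 1). Count: 2.

2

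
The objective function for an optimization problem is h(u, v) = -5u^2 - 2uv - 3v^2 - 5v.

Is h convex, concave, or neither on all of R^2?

concave

h is quadratic, so its Hessian is the constant matrix H = [[-10, -2], [-2, -6]].
det(H) = 56, tr(H) = -16.
det(H) > 0 and tr(H) < 0, so H is negative definite everywhere: concave.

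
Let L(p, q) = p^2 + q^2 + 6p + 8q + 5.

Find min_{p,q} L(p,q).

L(p,q) separates as A(p) + B(q) + 5, so its minimum is min A + min B + 5.
A'(p) = 2p + 6 vanishes at p ∈ {-3}; B'(q) = 2q + 8 vanishes at q ∈ {-4}.
Local minima of A (where A''>0): A(-3)=-9. Local minima of B: B(-4)=-16.
So the global minimum of L is A(-3) + B(-4) + 5 = -9 − 16 + 5 = -20, attained at (-3, -4).

-20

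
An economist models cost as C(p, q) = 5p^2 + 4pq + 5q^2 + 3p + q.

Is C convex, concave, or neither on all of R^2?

C is quadratic, so its Hessian is the constant matrix H = [[10, 4], [4, 10]].
det(H) = 84, tr(H) = 20.
det(H) > 0 and tr(H) > 0, so H is positive definite everywhere: convex.

convex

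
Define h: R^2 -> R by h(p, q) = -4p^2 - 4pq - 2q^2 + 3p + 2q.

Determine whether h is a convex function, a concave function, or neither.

h is quadratic, so its Hessian is the constant matrix H = [[-8, -4], [-4, -4]].
det(H) = 16, tr(H) = -12.
det(H) > 0 and tr(H) < 0, so H is negative definite everywhere: concave.

concave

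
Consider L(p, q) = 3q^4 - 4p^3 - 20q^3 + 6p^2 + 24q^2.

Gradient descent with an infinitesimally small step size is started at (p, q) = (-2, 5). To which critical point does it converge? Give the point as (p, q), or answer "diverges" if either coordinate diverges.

(0, 4)

L is separable, so gradient descent decouples: p follows -∂L/∂p, q follows -∂L/∂q.
∂L/∂p = -12p(p - 1); at p=-2 this is -72, so p increases.
∂L/∂q = 12q(q - 4)(q - 1); at q=5 this is 240, so q decreases.
p converges to its nearest critical value 0 (a local min of the p-part); q converges to 4. The iterate converges to (0, 4).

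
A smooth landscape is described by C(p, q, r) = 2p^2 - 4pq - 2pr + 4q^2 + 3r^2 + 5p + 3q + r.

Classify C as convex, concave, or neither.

convex

C is quadratic, so its Hessian is the constant matrix H = [[4, -4, -2], [-4, 8, 0], [-2, 0, 6]].
Leading principal minors: 4, 16, 64.
All positive ⇒ H ≻ 0 ⇒ convex.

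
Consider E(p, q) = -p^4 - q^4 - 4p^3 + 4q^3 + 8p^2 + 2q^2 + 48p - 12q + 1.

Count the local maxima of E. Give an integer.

E separates as a function of p plus a function of q, so ∇E=0 decouples.
∂E/∂p = -4(p - 2)(p + 2)(p + 3) = 0 at p ∈ {-3, -2, 2}; ∂E/∂q = -4(q - 3)(q - 1)(q + 1) = 0 at q ∈ {-1, 1, 3}.
The Hessian is diagonal: diag(E_pp, E_qq). Second derivatives: E_pp(-3)=-20, E_pp(-2)=16, E_pp(2)=-80; E_qq(-1)=-32, E_qq(1)=16, E_qq(3)=-32.
Local maxima occur where both diagonal entries negative: (-3, -1), (-3, 3), (2, -1), (2, 3). Count: 4.

4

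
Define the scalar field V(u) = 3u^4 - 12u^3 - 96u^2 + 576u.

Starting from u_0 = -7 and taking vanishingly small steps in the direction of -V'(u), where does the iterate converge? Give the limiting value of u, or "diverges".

V'(u) = 12(u - 4)(u - 3)(u + 4), so V'(-7) = -3960.
Gradient descent moves in the -V' direction, i.e. u is increasing.
The nearest critical point in that direction is u = -4, where V'' = 672 > 0 (a local minimum). The iterate converges there.

-4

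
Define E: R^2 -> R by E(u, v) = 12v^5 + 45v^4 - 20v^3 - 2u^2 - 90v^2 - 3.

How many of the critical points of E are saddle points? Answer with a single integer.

E separates as a function of u plus a function of v, so ∇E=0 decouples.
∂E/∂u = -4u = 0 at u ∈ {0}; ∂E/∂v = 60v(v - 1)(v + 1)(v + 3) = 0 at v ∈ {-3, -1, 0, 1}.
The Hessian is diagonal: diag(E_uu, E_vv). Second derivatives: E_uu(0)=-4; E_vv(-3)=-1440, E_vv(-1)=240, E_vv(0)=-180, E_vv(1)=480.
Saddle points occur where the two diagonal entries have opposite signs: (0, -1), (0, 1). Count: 2.

2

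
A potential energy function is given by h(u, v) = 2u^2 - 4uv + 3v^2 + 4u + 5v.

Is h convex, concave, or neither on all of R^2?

h is quadratic, so its Hessian is the constant matrix H = [[4, -4], [-4, 6]].
det(H) = 8, tr(H) = 10.
det(H) > 0 and tr(H) > 0, so H is positive definite everywhere: convex.

convex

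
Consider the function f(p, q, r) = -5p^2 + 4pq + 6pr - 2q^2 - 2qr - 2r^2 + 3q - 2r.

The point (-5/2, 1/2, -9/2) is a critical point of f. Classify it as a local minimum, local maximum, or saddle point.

local maximum

The Hessian is constant: H = [[-10, 4, 6], [4, -4, -2], [6, -2, -4]].
Leading principal minors: Δ₁ = -10, Δ₂ = 24, Δ₃ = -8.
The minors alternate sign starting negative (−, +, −), so H is negative definite: a local maximum.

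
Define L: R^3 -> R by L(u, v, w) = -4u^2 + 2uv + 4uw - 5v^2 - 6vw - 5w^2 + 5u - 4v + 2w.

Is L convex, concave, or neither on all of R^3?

L is quadratic, so its Hessian is the constant matrix H = [[-8, 2, 4], [2, -10, -6], [4, -6, -10]].
Leading principal minors: -8, 76, -408.
Signs alternate −, +, − ⇒ H ≺ 0 ⇒ concave.

concave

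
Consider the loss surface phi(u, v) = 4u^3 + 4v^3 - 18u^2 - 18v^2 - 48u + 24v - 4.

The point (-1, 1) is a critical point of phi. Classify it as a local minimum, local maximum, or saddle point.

local maximum

The mixed partial ∂²phi/∂u∂v is 0, so the Hessian at any point is diag(phi_uu, phi_vv) = diag(12(2u - 3), 12(2v - 3)).
At (-1, 1): H = diag(-60, -12).
Both eigenvalues are negative, so H is negative definite: a local maximum.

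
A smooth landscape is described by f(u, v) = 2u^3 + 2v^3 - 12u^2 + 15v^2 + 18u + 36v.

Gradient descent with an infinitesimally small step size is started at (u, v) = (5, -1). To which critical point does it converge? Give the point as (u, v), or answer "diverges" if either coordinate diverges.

(3, -2)

f is separable, so gradient descent decouples: u follows -∂f/∂u, v follows -∂f/∂v.
∂f/∂u = 6(u - 3)(u - 1); at u=5 this is 48, so u decreases.
∂f/∂v = 6(v + 2)(v + 3); at v=-1 this is 12, so v decreases.
u converges to its nearest critical value 3 (a local min of the u-part); v converges to -2. The iterate converges to (3, -2).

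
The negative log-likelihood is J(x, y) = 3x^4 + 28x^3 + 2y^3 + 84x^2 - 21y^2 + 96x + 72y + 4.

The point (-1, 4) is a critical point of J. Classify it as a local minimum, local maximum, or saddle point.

The mixed partial ∂²J/∂x∂y is 0, so the Hessian at any point is diag(J_xx, J_yy) = diag(12(3x^2 + 14x + 14), 6(2y - 7)).
At (-1, 4): H = diag(36, 6).
Both eigenvalues are positive, so H is positive definite: a local minimum.

local minimum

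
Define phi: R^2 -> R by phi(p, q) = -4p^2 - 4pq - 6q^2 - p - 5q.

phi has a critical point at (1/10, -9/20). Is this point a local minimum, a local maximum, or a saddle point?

The Hessian of phi is constant: H = [[-8, -4], [-4, -12]].
det(H) = (-8)·(-12) − (-4)² = 80.
det(H) > 0 and tr(H) = -20 < 0, so H is negative definite and the point is a local maximum.

local maximum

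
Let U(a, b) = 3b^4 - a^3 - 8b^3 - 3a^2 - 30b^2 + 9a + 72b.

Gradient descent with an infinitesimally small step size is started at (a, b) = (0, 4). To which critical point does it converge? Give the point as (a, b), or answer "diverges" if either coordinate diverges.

U is separable, so gradient descent decouples: a follows -∂U/∂a, b follows -∂U/∂b.
∂U/∂a = -3(a - 1)(a + 3); at a=0 this is 9, so a decreases.
∂U/∂b = 12(b - 3)(b - 1)(b + 2); at b=4 this is 216, so b decreases.
a converges to its nearest critical value -3 (a local min of the a-part); b converges to 3. The iterate converges to (-3, 3).

(-3, 3)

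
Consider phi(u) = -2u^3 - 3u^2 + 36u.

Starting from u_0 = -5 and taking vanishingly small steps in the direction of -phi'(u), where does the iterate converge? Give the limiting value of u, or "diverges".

-3

phi'(u) = -6(u - 2)(u + 3), so phi'(-5) = -84.
Gradient descent moves in the -phi' direction, i.e. u is increasing.
The nearest critical point in that direction is u = -3, where phi'' = 30 > 0 (a local minimum). The iterate converges there.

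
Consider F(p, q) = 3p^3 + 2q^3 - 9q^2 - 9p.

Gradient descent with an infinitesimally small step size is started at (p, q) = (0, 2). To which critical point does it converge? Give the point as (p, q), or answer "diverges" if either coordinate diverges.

(1, 3)

F is separable, so gradient descent decouples: p follows -∂F/∂p, q follows -∂F/∂q.
∂F/∂p = 9(p - 1)(p + 1); at p=0 this is -9, so p increases.
∂F/∂q = 6q(q - 3); at q=2 this is -12, so q increases.
p converges to its nearest critical value 1 (a local min of the p-part); q converges to 3. The iterate converges to (1, 3).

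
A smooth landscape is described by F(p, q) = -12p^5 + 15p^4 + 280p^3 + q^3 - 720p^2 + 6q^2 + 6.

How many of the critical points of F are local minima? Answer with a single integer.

F separates as a function of p plus a function of q, so ∇F=0 decouples.
∂F/∂p = -60p(p - 3)(p - 2)(p + 4) = 0 at p ∈ {-4, 0, 2, 3}; ∂F/∂q = 3q(q + 4) = 0 at q ∈ {-4, 0}.
The Hessian is diagonal: diag(F_pp, F_qq). Second derivatives: F_pp(-4)=10080, F_pp(0)=-1440, F_pp(2)=720, F_pp(3)=-1260; F_qq(-4)=-12, F_qq(0)=12.
Local minima occur where both diagonal entries positive: (-4, 0), (2, 0). Count: 2.

2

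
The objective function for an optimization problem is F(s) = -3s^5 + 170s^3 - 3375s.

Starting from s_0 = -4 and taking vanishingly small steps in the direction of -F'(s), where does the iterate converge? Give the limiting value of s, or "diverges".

-5

F'(s) = -15(s - 5)(s - 3)(s + 3)(s + 5), so F'(-4) = 945.
Gradient descent moves in the -F' direction, i.e. s is decreasing.
The nearest critical point in that direction is s = -5, where F'' = 2400 > 0 (a local minimum). The iterate converges there.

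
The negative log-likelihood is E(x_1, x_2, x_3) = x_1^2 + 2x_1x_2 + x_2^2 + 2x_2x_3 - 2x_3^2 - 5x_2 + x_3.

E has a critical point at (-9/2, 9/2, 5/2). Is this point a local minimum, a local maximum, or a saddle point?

saddle point

The Hessian is constant: H = [[2, 2, 0], [2, 2, 2], [0, 2, -4]].
Leading principal minors: Δ₁ = 2, Δ₂ = 0, Δ₃ = -8.
The minors fit neither the all-positive nor the alternating-sign pattern, so H is indefinite: a saddle point.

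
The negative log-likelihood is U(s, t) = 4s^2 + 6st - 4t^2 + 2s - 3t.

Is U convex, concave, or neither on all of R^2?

neither

U is quadratic, so its Hessian is the constant matrix H = [[8, 6], [6, -8]].
det(H) = -100, tr(H) = 0.
det(H) < 0, so H is indefinite: neither convex nor concave.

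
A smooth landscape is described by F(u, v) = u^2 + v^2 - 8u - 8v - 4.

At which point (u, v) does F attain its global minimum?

(4, 4)

F(u,v) separates as P(u) + Q(v) − 4, so its minimum is min P + min Q − 4.
P'(u) = 2u - 8 vanishes at u ∈ {4}; Q'(v) = 2v - 8 vanishes at v ∈ {4}.
Local minima of P (where P''>0): P(4)=-16. Local minima of Q: Q(4)=-16.
So the global minimum of F is P(4) + Q(4) − 4 = -16 − 16 − 4 = -36, attained at (4, 4).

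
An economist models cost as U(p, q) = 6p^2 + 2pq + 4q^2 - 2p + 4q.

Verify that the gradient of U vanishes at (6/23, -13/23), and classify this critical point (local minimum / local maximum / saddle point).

local minimum

∇U = (12p + 2q - 2, 2p + 8q + 4); substituting (6/23, -13/23) gives ∇U = (0, 0), so (6/23, -13/23) is indeed a critical point.
The Hessian of U is constant: H = [[12, 2], [2, 8]].
det(H) = 12·8 − 2² = 92.
det(H) > 0 and tr(H) = 20 > 0, so H is positive definite and the point is a local minimum.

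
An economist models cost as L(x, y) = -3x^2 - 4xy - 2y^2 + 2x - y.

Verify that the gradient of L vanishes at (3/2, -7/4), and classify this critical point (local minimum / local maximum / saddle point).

local maximum

∇L = (-6x - 4y + 2, -4x - 4y - 1); substituting (3/2, -7/4) gives ∇L = (0, 0), so (3/2, -7/4) is indeed a critical point.
The Hessian of L is constant: H = [[-6, -4], [-4, -4]].
det(H) = (-6)·(-4) − (-4)² = 8.
det(H) > 0 and tr(H) = -10 < 0, so H is negative definite and the point is a local maximum.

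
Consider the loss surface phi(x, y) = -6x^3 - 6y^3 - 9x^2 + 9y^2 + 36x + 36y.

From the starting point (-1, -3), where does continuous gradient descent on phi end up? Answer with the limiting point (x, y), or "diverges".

(-2, -1)

phi is separable, so gradient descent decouples: x follows -∂phi/∂x, y follows -∂phi/∂y.
∂phi/∂x = -18(x - 1)(x + 2); at x=-1 this is 36, so x decreases.
∂phi/∂y = -18(y - 2)(y + 1); at y=-3 this is -180, so y increases.
x converges to its nearest critical value -2 (a local min of the x-part); y converges to -1. The iterate converges to (-2, -1).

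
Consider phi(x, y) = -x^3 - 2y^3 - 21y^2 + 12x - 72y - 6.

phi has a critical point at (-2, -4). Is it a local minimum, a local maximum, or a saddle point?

local minimum

The mixed partial ∂²phi/∂x∂y is 0, so the Hessian at any point is diag(phi_xx, phi_yy) = diag(-6x, -6(2y + 7)).
At (-2, -4): H = diag(12, 6).
Both eigenvalues are positive, so H is positive definite: a local minimum.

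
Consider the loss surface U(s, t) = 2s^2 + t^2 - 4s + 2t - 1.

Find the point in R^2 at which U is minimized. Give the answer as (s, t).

(1, -1)

U(s,t) separates as P(s) + Q(t) − 1, so its minimum is min P + min Q − 1.
P'(s) = 4s - 4 vanishes at s ∈ {1}; Q'(t) = 2(t + 1) vanishes at t ∈ {-1}.
Local minima of P (where P''>0): P(1)=-2. Local minima of Q: Q(-1)=-1.
So the global minimum of U is P(1) + Q(-1) − 1 = -2 − 1 − 1 = -4, attained at (1, -1).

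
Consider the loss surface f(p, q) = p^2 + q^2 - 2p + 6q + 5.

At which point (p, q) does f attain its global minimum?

f(p,q) separates as A(p) + B(q) + 5, so its minimum is min A + min B + 5.
A'(p) = 2p - 2 vanishes at p ∈ {1}; B'(q) = 2q + 6 vanishes at q ∈ {-3}.
Local minima of A (where A''>0): A(1)=-1. Local minima of B: B(-3)=-9.
So the global minimum of f is A(1) + B(-3) + 5 = -1 − 9 + 5 = -5, attained at (1, -3).

(1, -3)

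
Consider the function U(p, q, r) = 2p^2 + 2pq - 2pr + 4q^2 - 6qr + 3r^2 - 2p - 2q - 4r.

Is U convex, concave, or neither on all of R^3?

U is quadratic, so its Hessian is the constant matrix H = [[4, 2, -2], [2, 8, -6], [-2, -6, 6]].
Leading principal minors: 4, 28, 40.
All positive ⇒ H ≻ 0 ⇒ convex.

convex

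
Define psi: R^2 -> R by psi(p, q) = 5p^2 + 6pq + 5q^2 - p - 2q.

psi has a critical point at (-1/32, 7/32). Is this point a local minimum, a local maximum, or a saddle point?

The Hessian of psi is constant: H = [[10, 6], [6, 10]].
det(H) = 10·10 − 6² = 64.
det(H) > 0 and tr(H) = 20 > 0, so H is positive definite and the point is a local minimum.

local minimum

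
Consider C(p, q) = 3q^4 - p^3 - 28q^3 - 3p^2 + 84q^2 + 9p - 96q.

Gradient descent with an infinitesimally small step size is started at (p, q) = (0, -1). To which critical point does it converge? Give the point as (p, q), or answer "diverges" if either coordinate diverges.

C is separable, so gradient descent decouples: p follows -∂C/∂p, q follows -∂C/∂q.
∂C/∂p = -3(p - 1)(p + 3); at p=0 this is 9, so p decreases.
∂C/∂q = 12(q - 4)(q - 2)(q - 1); at q=-1 this is -360, so q increases.
p converges to its nearest critical value -3 (a local min of the p-part); q converges to 1. The iterate converges to (-3, 1).

(-3, 1)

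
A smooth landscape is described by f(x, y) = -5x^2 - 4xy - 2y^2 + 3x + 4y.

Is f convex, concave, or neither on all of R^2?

concave

f is quadratic, so its Hessian is the constant matrix H = [[-10, -4], [-4, -4]].
det(H) = 24, tr(H) = -14.
det(H) > 0 and tr(H) < 0, so H is negative definite everywhere: concave.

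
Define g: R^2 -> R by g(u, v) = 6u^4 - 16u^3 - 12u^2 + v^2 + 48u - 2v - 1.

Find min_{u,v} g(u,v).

-40

g(u,v) separates as P(u) + Q(v) − 1, so its minimum is min P + min Q − 1.
P'(u) = 24(u - 2)(u - 1)(u + 1) vanishes at u ∈ {-1, 1, 2}; Q'(v) = 2v - 2 vanishes at v ∈ {1}.
Local minima of P (where P''>0): P(-1)=-38, P(2)=16. Local minima of Q: Q(1)=-1.
So the global minimum of g is P(-1) + Q(1) − 1 = -38 − 1 − 1 = -40, attained at (-1, 1).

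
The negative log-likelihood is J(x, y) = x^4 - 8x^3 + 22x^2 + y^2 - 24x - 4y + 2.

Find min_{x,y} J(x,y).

-11

J(x,y) separates as P(x) + Q(y) + 2, so its minimum is min P + min Q + 2.
P'(x) = 4(x - 3)(x - 2)(x - 1) vanishes at x ∈ {1, 2, 3}; Q'(y) = 2y - 4 vanishes at y ∈ {2}.
Local minima of P (where P''>0): P(1)=-9, P(3)=-9. Local minima of Q: Q(2)=-4.
So the global minimum of J is P(1) + Q(2) + 2 = -9 − 4 + 2 = -11, attained at (1, 2).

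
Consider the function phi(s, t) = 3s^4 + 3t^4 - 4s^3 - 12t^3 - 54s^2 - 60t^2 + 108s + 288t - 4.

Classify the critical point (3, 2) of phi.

saddle point

The mixed partial ∂²phi/∂s∂t is 0, so the Hessian at any point is diag(phi_ss, phi_tt) = diag(12(3s^2 - 2s - 9), 12(3t^2 - 6t - 10)).
At (3, 2): H = diag(144, -120).
The eigenvalues have opposite signs, so H is indefinite: a saddle point.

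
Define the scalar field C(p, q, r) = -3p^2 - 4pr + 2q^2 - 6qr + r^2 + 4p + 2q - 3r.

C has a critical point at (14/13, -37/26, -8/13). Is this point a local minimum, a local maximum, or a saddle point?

saddle point

The Hessian is constant: H = [[-6, 0, -4], [0, 4, -6], [-4, -6, 2]].
Leading principal minors: Δ₁ = -6, Δ₂ = -24, Δ₃ = 104.
The minors fit neither the all-positive nor the alternating-sign pattern, so H is indefinite: a saddle point.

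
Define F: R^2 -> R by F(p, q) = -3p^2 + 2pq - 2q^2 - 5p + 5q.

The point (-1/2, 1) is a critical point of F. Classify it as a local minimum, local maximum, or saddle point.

local maximum

The Hessian of F is constant: H = [[-6, 2], [2, -4]].
det(H) = (-6)·(-4) − 2² = 20.
det(H) > 0 and tr(H) = -10 < 0, so H is negative definite and the point is a local maximum.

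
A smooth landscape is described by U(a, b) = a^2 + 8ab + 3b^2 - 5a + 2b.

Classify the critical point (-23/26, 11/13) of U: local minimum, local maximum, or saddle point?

The Hessian of U is constant: H = [[2, 8], [8, 6]].
det(H) = 2·6 − 8² = -52.
Since det(H) < 0, H is indefinite and the critical point is a saddle point.

saddle point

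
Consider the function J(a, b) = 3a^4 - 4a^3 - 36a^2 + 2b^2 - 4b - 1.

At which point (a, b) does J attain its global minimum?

J(a,b) separates as P(a) + Q(b) − 1, so its minimum is min P + min Q − 1.
P'(a) = 12a(a - 3)(a + 2) vanishes at a ∈ {-2, 0, 3}; Q'(b) = 4b - 4 vanishes at b ∈ {1}.
Local minima of P (where P''>0): P(-2)=-64, P(3)=-189. Local minima of Q: Q(1)=-2.
So the global minimum of J is P(3) + Q(1) − 1 = -189 − 2 − 1 = -192, attained at (3, 1).

(3, 1)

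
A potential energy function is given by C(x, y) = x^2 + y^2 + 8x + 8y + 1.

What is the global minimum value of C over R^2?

-31

C(x,y) separates as P(x) + Q(y) + 1, so its minimum is min P + min Q + 1.
P'(x) = 2x + 8 vanishes at x ∈ {-4}; Q'(y) = 2y + 8 vanishes at y ∈ {-4}.
Local minima of P (where P''>0): P(-4)=-16. Local minima of Q: Q(-4)=-16.
So the global minimum of C is P(-4) + Q(-4) + 1 = -16 − 16 + 1 = -31, attained at (-4, -4).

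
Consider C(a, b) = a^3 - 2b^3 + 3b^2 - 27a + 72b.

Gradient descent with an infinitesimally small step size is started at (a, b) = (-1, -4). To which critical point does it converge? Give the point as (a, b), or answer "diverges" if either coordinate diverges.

(3, -3)

C is separable, so gradient descent decouples: a follows -∂C/∂a, b follows -∂C/∂b.
∂C/∂a = 3(a - 3)(a + 3); at a=-1 this is -24, so a increases.
∂C/∂b = -6(b - 4)(b + 3); at b=-4 this is -48, so b increases.
a converges to its nearest critical value 3 (a local min of the a-part); b converges to -3. The iterate converges to (3, -3).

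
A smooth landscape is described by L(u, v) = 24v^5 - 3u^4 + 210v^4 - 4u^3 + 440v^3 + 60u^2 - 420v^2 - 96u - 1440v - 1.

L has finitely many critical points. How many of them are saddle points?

L separates as a function of u plus a function of v, so ∇L=0 decouples.
∂L/∂u = -12(u - 2)(u - 1)(u + 4) = 0 at u ∈ {-4, 1, 2}; ∂L/∂v = 120(v - 1)(v + 1)(v + 3)(v + 4) = 0 at v ∈ {-4, -3, -1, 1}.
The Hessian is diagonal: diag(L_uu, L_vv). Second derivatives: L_uu(-4)=-360, L_uu(1)=60, L_uu(2)=-72; L_vv(-4)=-1800, L_vv(-3)=960, L_vv(-1)=-1440, L_vv(1)=4800.
Saddle points occur where the two diagonal entries have opposite signs: (-4, -3), (-4, 1), (1, -4), (1, -1), (2, -3), (2, 1). Count: 6.

6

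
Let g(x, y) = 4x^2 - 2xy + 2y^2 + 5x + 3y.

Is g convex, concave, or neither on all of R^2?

g is quadratic, so its Hessian is the constant matrix H = [[8, -2], [-2, 4]].
det(H) = 28, tr(H) = 12.
det(H) > 0 and tr(H) > 0, so H is positive definite everywhere: convex.

convex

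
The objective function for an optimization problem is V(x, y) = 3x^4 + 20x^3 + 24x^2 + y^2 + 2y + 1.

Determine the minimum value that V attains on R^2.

-128

V(x,y) separates as P(x) + Q(y) + 1, so its minimum is min P + min Q + 1.
P'(x) = 12x(x + 1)(x + 4) vanishes at x ∈ {-4, -1, 0}; Q'(y) = 2y + 2 vanishes at y ∈ {-1}.
Local minima of P (where P''>0): P(-4)=-128, P(0)=0. Local minima of Q: Q(-1)=-1.
So the global minimum of V is P(-4) + Q(-1) + 1 = -128 − 1 + 1 = -128, attained at (-4, -1).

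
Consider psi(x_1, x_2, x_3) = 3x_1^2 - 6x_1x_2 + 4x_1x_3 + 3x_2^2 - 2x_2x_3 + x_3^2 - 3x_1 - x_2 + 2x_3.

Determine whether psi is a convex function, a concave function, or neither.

psi is quadratic, so its Hessian is the constant matrix H = [[6, -6, 4], [-6, 6, -2], [4, -2, 2]].
Leading principal minors: 6, 0, -24.
Neither pattern holds ⇒ H is indefinite ⇒ neither convex nor concave.

neither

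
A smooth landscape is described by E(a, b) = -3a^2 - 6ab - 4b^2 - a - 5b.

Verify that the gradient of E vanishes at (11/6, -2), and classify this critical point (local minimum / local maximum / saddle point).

∇E = (-6a - 6b - 1, -6a - 8b - 5); substituting (11/6, -2) gives ∇E = (0, 0), so (11/6, -2) is indeed a critical point.
The Hessian of E is constant: H = [[-6, -6], [-6, -8]].
det(H) = (-6)·(-8) − (-6)² = 12.
det(H) > 0 and tr(H) = -14 < 0, so H is negative definite and the point is a local maximum.

local maximum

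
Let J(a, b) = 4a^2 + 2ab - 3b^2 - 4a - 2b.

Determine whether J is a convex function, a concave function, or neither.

neither

J is quadratic, so its Hessian is the constant matrix H = [[8, 2], [2, -6]].
det(H) = -52, tr(H) = 2.
det(H) < 0, so H is indefinite: neither convex nor concave.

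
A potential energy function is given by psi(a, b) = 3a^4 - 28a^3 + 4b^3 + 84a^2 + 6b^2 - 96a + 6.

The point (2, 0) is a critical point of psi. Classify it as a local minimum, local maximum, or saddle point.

saddle point

The mixed partial ∂²psi/∂a∂b is 0, so the Hessian at any point is diag(psi_aa, psi_bb) = diag(12(3a^2 - 14a + 14), 12(2b + 1)).
At (2, 0): H = diag(-24, 12).
The eigenvalues have opposite signs, so H is indefinite: a saddle point.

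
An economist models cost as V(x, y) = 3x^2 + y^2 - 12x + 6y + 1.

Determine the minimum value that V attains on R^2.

-20

V(x,y) separates as P(x) + Q(y) + 1, so its minimum is min P + min Q + 1.
P'(x) = 6x - 12 vanishes at x ∈ {2}; Q'(y) = 2y + 6 vanishes at y ∈ {-3}.
Local minima of P (where P''>0): P(2)=-12. Local minima of Q: Q(-3)=-9.
So the global minimum of V is P(2) + Q(-3) + 1 = -12 − 9 + 1 = -20, attained at (2, -3).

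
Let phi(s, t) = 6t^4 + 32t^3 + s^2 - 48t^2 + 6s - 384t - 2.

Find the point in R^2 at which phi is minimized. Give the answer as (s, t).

(-3, 2)

phi(s,t) separates as P(s) + Q(t) − 2, so its minimum is min P + min Q − 2.
P'(s) = 2s + 6 vanishes at s ∈ {-3}; Q'(t) = 24(t - 2)(t + 2)(t + 4) vanishes at t ∈ {-4, -2, 2}.
Local minima of P (where P''>0): P(-3)=-9. Local minima of Q: Q(-4)=256, Q(2)=-608.
So the global minimum of phi is P(-3) + Q(2) − 2 = -9 − 608 − 2 = -619, attained at (-3, 2).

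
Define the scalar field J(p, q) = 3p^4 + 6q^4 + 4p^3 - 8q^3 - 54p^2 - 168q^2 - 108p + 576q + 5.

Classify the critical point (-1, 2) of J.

local maximum

The mixed partial ∂²J/∂p∂q is 0, so the Hessian at any point is diag(J_pp, J_qq) = diag(12(3p^2 + 2p - 9), 24(3q^2 - 2q - 14)).
At (-1, 2): H = diag(-96, -144).
Both eigenvalues are negative, so H is negative definite: a local maximum.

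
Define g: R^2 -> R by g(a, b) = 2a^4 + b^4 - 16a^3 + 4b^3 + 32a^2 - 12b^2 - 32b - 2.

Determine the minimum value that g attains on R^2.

-66

g(a,b) separates as P(a) + Q(b) − 2, so its minimum is min P + min Q − 2.
P'(a) = 8a(a - 4)(a - 2) vanishes at a ∈ {0, 2, 4}; Q'(b) = 4(b - 2)(b + 1)(b + 4) vanishes at b ∈ {-4, -1, 2}.
Local minima of P (where P''>0): P(0)=0, P(4)=0. Local minima of Q: Q(-4)=-64, Q(2)=-64.
So the global minimum of g is P(0) + Q(-4) − 2 = 0 − 64 − 2 = -66, attained at (0, -4).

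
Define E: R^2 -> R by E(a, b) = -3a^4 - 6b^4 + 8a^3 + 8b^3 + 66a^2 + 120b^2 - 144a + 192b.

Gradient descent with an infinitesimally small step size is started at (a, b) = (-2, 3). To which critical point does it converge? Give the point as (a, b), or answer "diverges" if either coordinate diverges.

(1, -1)

E is separable, so gradient descent decouples: a follows -∂E/∂a, b follows -∂E/∂b.
∂E/∂a = -12(a - 4)(a - 1)(a + 3); at a=-2 this is -216, so a increases.
∂E/∂b = -24(b - 4)(b + 1)(b + 2); at b=3 this is 480, so b decreases.
a converges to its nearest critical value 1 (a local min of the a-part); b converges to -1. The iterate converges to (1, -1).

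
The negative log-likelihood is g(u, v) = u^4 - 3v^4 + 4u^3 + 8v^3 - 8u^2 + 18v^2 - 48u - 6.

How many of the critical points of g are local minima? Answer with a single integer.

2

g separates as a function of u plus a function of v, so ∇g=0 decouples.
∂g/∂u = 4(u - 2)(u + 2)(u + 3) = 0 at u ∈ {-3, -2, 2}; ∂g/∂v = -12v(v - 3)(v + 1) = 0 at v ∈ {-1, 0, 3}.
The Hessian is diagonal: diag(g_uu, g_vv). Second derivatives: g_uu(-3)=20, g_uu(-2)=-16, g_uu(2)=80; g_vv(-1)=-48, g_vv(0)=36, g_vv(3)=-144.
Local minima occur where both diagonal entries positive: (-3, 0), (2, 0). Count: 2.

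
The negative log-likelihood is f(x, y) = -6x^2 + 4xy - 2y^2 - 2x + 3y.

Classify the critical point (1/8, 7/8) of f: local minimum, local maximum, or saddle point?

local maximum

The Hessian of f is constant: H = [[-12, 4], [4, -4]].
det(H) = (-12)·(-4) − 4² = 32.
det(H) > 0 and tr(H) = -16 < 0, so H is negative definite and the point is a local maximum.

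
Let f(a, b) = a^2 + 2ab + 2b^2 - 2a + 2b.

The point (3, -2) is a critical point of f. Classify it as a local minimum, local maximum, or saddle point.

The Hessian of f is constant: H = [[2, 2], [2, 4]].
det(H) = 2·4 − 2² = 4.
det(H) > 0 and tr(H) = 6 > 0, so H is positive definite and the point is a local minimum.

local minimum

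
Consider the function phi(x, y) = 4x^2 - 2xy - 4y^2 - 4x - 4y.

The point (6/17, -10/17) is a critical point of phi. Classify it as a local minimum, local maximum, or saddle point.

saddle point

The Hessian of phi is constant: H = [[8, -2], [-2, -8]].
det(H) = 8·(-8) − (-2)² = -68.
Since det(H) < 0, H is indefinite and the critical point is a saddle point.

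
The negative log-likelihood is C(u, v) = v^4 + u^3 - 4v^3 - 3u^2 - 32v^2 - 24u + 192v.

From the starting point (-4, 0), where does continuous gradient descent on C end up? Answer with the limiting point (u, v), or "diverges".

C is separable, so gradient descent decouples: u follows -∂C/∂u, v follows -∂C/∂v.
∂C/∂u = 3(u - 4)(u + 2); at u=-4 this is 48, so u decreases.
∂C/∂v = 4(v - 4)(v - 3)(v + 4); at v=0 this is 192, so v decreases.
The u-coordinate has no critical point in that direction and runs off to infinity.

diverges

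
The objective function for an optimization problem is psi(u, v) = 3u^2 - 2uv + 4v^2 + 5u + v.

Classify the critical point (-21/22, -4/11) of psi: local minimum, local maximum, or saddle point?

The Hessian of psi is constant: H = [[6, -2], [-2, 8]].
det(H) = 6·8 − (-2)² = 44.
det(H) > 0 and tr(H) = 14 > 0, so H is positive definite and the point is a local minimum.

local minimum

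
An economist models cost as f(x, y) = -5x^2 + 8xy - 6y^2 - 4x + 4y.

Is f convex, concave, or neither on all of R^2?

concave

f is quadratic, so its Hessian is the constant matrix H = [[-10, 8], [8, -12]].
det(H) = 56, tr(H) = -22.
det(H) > 0 and tr(H) < 0, so H is negative definite everywhere: concave.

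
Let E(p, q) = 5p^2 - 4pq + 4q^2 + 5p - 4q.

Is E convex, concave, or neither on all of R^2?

convex

E is quadratic, so its Hessian is the constant matrix H = [[10, -4], [-4, 8]].
det(H) = 64, tr(H) = 18.
det(H) > 0 and tr(H) > 0, so H is positive definite everywhere: convex.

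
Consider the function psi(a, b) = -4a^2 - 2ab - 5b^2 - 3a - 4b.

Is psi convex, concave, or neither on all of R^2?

concave

psi is quadratic, so its Hessian is the constant matrix H = [[-8, -2], [-2, -10]].
det(H) = 76, tr(H) = -18.
det(H) > 0 and tr(H) < 0, so H is negative definite everywhere: concave.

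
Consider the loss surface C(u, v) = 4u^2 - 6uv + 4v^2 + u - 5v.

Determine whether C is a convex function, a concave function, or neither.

convex

C is quadratic, so its Hessian is the constant matrix H = [[8, -6], [-6, 8]].
det(H) = 28, tr(H) = 16.
det(H) > 0 and tr(H) > 0, so H is positive definite everywhere: convex.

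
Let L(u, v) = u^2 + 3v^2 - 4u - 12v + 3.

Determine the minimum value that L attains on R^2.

-13

L(u,v) separates as P(u) + Q(v) + 3, so its minimum is min P + min Q + 3.
P'(u) = 2u - 4 vanishes at u ∈ {2}; Q'(v) = 6v - 12 vanishes at v ∈ {2}.
Local minima of P (where P''>0): P(2)=-4. Local minima of Q: Q(2)=-12.
So the global minimum of L is P(2) + Q(2) + 3 = -4 − 12 + 3 = -13, attained at (2, 2).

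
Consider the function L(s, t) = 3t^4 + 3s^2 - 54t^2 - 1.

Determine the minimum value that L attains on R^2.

-244

L(s,t) separates as P(s) + Q(t) − 1, so its minimum is min P + min Q − 1.
P'(s) = 6s vanishes at s ∈ {0}; Q'(t) = 12t(t - 3)(t + 3) vanishes at t ∈ {-3, 0, 3}.
Local minima of P (where P''>0): P(0)=0. Local minima of Q: Q(-3)=-243, Q(3)=-243.
So the global minimum of L is P(0) + Q(-3) − 1 = 0 − 243 − 1 = -244, attained at (0, -3).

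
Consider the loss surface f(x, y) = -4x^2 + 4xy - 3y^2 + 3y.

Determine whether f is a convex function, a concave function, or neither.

f is quadratic, so its Hessian is the constant matrix H = [[-8, 4], [4, -6]].
det(H) = 32, tr(H) = -14.
det(H) > 0 and tr(H) < 0, so H is negative definite everywhere: concave.

concave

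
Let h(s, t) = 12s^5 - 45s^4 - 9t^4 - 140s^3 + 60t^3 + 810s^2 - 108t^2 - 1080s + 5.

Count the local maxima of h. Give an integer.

h separates as a function of s plus a function of t, so ∇h=0 decouples.
∂h/∂s = 60(s - 3)(s - 2)(s - 1)(s + 3) = 0 at s ∈ {-3, 1, 2, 3}; ∂h/∂t = -36t(t - 3)(t - 2) = 0 at t ∈ {0, 2, 3}.
The Hessian is diagonal: diag(h_ss, h_tt). Second derivatives: h_ss(-3)=-7200, h_ss(1)=480, h_ss(2)=-300, h_ss(3)=720; h_tt(0)=-216, h_tt(2)=72, h_tt(3)=-108.
Local maxima occur where both diagonal entries negative: (-3, 0), (-3, 3), (2, 0), (2, 3). Count: 4.

4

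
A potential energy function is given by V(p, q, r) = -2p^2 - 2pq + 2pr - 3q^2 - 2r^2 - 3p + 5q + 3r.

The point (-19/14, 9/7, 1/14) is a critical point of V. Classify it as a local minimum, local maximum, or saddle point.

The Hessian is constant: H = [[-4, -2, 2], [-2, -6, 0], [2, 0, -4]].
Leading principal minors: Δ₁ = -4, Δ₂ = 20, Δ₃ = -56.
The minors alternate sign starting negative (−, +, −), so H is negative definite: a local maximum.

local maximum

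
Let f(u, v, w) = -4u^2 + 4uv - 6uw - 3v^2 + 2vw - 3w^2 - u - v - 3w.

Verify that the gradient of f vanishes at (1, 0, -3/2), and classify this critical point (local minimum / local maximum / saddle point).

∇f = (-8u + 4v - 6w - 1, 4u - 6v + 2w - 1, -6u + 2v - 6w - 3); substituting (1, 0, -3/2) gives ∇f = (0, 0, 0), so (1, 0, -3/2) is indeed a critical point.
The Hessian is constant: H = [[-8, 4, -6], [4, -6, 2], [-6, 2, -6]].
Leading principal minors: Δ₁ = -8, Δ₂ = 32, Δ₃ = -40.
The minors alternate sign starting negative (−, +, −), so H is negative definite: a local maximum.

local maximum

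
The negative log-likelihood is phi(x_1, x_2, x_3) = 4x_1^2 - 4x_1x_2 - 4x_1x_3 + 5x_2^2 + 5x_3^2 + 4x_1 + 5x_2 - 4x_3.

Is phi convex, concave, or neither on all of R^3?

phi is quadratic, so its Hessian is the constant matrix H = [[8, -4, -4], [-4, 10, 0], [-4, 0, 10]].
Leading principal minors: 8, 64, 480.
All positive ⇒ H ≻ 0 ⇒ convex.

convex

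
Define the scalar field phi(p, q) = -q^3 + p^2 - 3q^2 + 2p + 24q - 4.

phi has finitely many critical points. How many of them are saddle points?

phi separates as a function of p plus a function of q, so ∇phi=0 decouples.
∂phi/∂p = 2(p + 1) = 0 at p ∈ {-1}; ∂phi/∂q = -3(q - 2)(q + 4) = 0 at q ∈ {-4, 2}.
The Hessian is diagonal: diag(phi_pp, phi_qq). Second derivatives: phi_pp(-1)=2; phi_qq(-4)=18, phi_qq(2)=-18.
Saddle points occur where the two diagonal entries have opposite signs: (-1, 2). Count: 1.

1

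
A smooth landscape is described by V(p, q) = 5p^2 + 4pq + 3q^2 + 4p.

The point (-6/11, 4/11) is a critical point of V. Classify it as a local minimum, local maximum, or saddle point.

local minimum

The Hessian of V is constant: H = [[10, 4], [4, 6]].
det(H) = 10·6 − 4² = 44.
det(H) > 0 and tr(H) = 16 > 0, so H is positive definite and the point is a local minimum.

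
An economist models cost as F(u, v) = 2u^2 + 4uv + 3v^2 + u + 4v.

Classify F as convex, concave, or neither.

convex

F is quadratic, so its Hessian is the constant matrix H = [[4, 4], [4, 6]].
det(H) = 8, tr(H) = 10.
det(H) > 0 and tr(H) > 0, so H is positive definite everywhere: convex.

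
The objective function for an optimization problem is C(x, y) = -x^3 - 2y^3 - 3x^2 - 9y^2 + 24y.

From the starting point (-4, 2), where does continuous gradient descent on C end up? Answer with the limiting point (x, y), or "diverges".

C is separable, so gradient descent decouples: x follows -∂C/∂x, y follows -∂C/∂y.
∂C/∂x = -3x(x + 2); at x=-4 this is -24, so x increases.
∂C/∂y = -6(y - 1)(y + 4); at y=2 this is -36, so y increases.
The y-coordinate has no critical point in that direction and runs off to infinity.

diverges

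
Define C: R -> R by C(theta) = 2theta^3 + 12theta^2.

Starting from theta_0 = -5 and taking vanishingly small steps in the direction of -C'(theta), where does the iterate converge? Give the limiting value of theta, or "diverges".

C'(theta) = 6theta(theta + 4), so C'(-5) = 30.
Gradient descent moves in the -C' direction, i.e. theta is decreasing.
There is no critical point below theta=-5, and C' keeps the same sign, so the iterate runs off to −∞.

diverges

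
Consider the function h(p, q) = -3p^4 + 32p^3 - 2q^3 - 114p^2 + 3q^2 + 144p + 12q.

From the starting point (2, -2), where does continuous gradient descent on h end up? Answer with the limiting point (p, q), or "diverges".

h is separable, so gradient descent decouples: p follows -∂h/∂p, q follows -∂h/∂q.
∂h/∂p = -12(p - 4)(p - 3)(p - 1); at p=2 this is -24, so p increases.
∂h/∂q = -6(q - 2)(q + 1); at q=-2 this is -24, so q increases.
p converges to its nearest critical value 3 (a local min of the p-part); q converges to -1. The iterate converges to (3, -1).

(3, -1)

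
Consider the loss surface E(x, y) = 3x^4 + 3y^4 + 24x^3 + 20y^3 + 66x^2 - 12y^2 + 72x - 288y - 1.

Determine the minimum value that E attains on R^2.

-444

E(x,y) separates as P(x) + Q(y) − 1, so its minimum is min P + min Q − 1.
P'(x) = 12(x + 1)(x + 2)(x + 3) vanishes at x ∈ {-3, -2, -1}; Q'(y) = 12(y - 2)(y + 3)(y + 4) vanishes at y ∈ {-4, -3, 2}.
Local minima of P (where P''>0): P(-3)=-27, P(-1)=-27. Local minima of Q: Q(-4)=448, Q(2)=-416.
So the global minimum of E is P(-3) + Q(2) − 1 = -27 − 416 − 1 = -444, attained at (-3, 2).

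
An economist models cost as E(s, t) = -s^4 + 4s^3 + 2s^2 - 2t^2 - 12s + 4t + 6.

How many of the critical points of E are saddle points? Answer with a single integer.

1

E separates as a function of s plus a function of t, so ∇E=0 decouples.
∂E/∂s = -4(s - 3)(s - 1)(s + 1) = 0 at s ∈ {-1, 1, 3}; ∂E/∂t = -4(t - 1) = 0 at t ∈ {1}.
The Hessian is diagonal: diag(E_ss, E_tt). Second derivatives: E_ss(-1)=-32, E_ss(1)=16, E_ss(3)=-32; E_tt(1)=-4.
Saddle points occur where the two diagonal entries have opposite signs: (1, 1). Count: 1.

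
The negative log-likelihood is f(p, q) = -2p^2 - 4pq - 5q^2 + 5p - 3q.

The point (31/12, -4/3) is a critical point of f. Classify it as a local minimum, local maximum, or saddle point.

local maximum

The Hessian of f is constant: H = [[-4, -4], [-4, -10]].
det(H) = (-4)·(-10) − (-4)² = 24.
det(H) > 0 and tr(H) = -14 < 0, so H is negative definite and the point is a local maximum.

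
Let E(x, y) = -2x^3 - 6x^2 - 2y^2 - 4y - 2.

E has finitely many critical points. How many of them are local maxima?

E separates as a function of x plus a function of y, so ∇E=0 decouples.
∂E/∂x = -6x(x + 2) = 0 at x ∈ {-2, 0}; ∂E/∂y = -4(y + 1) = 0 at y ∈ {-1}.
The Hessian is diagonal: diag(E_xx, E_yy). Second derivatives: E_xx(-2)=12, E_xx(0)=-12; E_yy(-1)=-4.
Local maxima occur where both diagonal entries negative: (0, -1). Count: 1.

1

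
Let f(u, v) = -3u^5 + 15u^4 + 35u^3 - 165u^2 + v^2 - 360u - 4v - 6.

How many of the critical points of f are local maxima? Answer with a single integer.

f separates as a function of u plus a function of v, so ∇f=0 decouples.
∂f/∂u = -15(u - 4)(u - 3)(u + 1)(u + 2) = 0 at u ∈ {-2, -1, 3, 4}; ∂f/∂v = 2(v - 2) = 0 at v ∈ {2}.
The Hessian is diagonal: diag(f_uu, f_vv). Second derivatives: f_uu(-2)=450, f_uu(-1)=-300, f_uu(3)=300, f_uu(4)=-450; f_vv(2)=2.
Local maxima occur where both diagonal entries negative: none. Count: 0.

0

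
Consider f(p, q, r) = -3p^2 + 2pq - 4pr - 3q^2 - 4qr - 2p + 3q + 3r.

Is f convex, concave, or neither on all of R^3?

neither

f is quadratic, so its Hessian is the constant matrix H = [[-6, 2, -4], [2, -6, -4], [-4, -4, 0]].
Leading principal minors: -6, 32, 256.
Neither pattern holds ⇒ H is indefinite ⇒ neither convex nor concave.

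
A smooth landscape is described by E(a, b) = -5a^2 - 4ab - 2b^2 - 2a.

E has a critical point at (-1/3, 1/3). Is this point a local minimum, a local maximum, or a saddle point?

local maximum

The Hessian of E is constant: H = [[-10, -4], [-4, -4]].
det(H) = (-10)·(-4) − (-4)² = 24.
det(H) > 0 and tr(H) = -14 < 0, so H is negative definite and the point is a local maximum.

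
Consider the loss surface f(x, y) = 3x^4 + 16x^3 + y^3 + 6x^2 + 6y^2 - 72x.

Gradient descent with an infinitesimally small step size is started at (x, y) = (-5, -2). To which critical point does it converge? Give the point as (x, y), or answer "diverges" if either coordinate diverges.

f is separable, so gradient descent decouples: x follows -∂f/∂x, y follows -∂f/∂y.
∂f/∂x = 12(x - 1)(x + 2)(x + 3); at x=-5 this is -432, so x increases.
∂f/∂y = 3y(y + 4); at y=-2 this is -12, so y increases.
x converges to its nearest critical value -3 (a local min of the x-part); y converges to 0. The iterate converges to (-3, 0).

(-3, 0)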